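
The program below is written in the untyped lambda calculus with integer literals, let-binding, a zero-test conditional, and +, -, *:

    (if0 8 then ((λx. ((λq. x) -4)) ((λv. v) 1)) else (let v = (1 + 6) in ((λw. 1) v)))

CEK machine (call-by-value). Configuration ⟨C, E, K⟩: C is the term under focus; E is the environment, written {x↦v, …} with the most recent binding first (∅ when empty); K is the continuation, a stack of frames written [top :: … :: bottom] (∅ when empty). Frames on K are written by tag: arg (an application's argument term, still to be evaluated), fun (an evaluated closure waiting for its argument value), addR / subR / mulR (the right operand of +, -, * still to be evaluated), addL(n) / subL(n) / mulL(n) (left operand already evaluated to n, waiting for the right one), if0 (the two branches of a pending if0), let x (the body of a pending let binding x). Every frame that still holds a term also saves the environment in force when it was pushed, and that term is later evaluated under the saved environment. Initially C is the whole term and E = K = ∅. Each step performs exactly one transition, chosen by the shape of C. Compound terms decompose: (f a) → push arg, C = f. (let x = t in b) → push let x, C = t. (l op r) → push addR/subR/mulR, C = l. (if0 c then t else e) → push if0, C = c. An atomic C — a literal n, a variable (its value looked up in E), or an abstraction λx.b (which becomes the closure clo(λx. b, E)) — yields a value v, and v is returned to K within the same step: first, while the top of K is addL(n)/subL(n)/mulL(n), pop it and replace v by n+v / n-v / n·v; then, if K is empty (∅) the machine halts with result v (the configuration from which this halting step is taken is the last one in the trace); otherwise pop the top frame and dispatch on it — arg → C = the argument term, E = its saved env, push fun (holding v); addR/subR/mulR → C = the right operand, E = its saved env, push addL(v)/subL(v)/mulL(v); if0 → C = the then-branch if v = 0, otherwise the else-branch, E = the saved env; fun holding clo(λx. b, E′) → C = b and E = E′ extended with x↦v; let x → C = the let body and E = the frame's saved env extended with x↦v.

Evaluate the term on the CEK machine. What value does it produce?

Answer: 1

Execution trace:
[0] <C=(if0 8 then ((λx. ((λq. x) -4)) ((λv. v) 1)) else (let v = (1 + 6) in ((λw. 1) v))), E=∅, K=∅>
[1] <C=8, E=∅, K=[if0]>
[2] <C=(let v = (1 + 6) in ((λw. 1) v)), E=∅, K=∅>
[3] <C=(1 + 6), E=∅, K=[let v]>
[4] <C=1, E=∅, K=[addR :: let v]>
[5] <C=6, E=∅, K=[addL(1) :: let v]>
[6] <C=((λw. 1) v), E={v↦7}, K=∅>
[7] <C=(λw. 1), E={v↦7}, K=[arg]>
[8] <C=v, E={v↦7}, K=[fun]>
[9] <C=1, E={w↦7, v↦7}, K=∅>
→ final value 1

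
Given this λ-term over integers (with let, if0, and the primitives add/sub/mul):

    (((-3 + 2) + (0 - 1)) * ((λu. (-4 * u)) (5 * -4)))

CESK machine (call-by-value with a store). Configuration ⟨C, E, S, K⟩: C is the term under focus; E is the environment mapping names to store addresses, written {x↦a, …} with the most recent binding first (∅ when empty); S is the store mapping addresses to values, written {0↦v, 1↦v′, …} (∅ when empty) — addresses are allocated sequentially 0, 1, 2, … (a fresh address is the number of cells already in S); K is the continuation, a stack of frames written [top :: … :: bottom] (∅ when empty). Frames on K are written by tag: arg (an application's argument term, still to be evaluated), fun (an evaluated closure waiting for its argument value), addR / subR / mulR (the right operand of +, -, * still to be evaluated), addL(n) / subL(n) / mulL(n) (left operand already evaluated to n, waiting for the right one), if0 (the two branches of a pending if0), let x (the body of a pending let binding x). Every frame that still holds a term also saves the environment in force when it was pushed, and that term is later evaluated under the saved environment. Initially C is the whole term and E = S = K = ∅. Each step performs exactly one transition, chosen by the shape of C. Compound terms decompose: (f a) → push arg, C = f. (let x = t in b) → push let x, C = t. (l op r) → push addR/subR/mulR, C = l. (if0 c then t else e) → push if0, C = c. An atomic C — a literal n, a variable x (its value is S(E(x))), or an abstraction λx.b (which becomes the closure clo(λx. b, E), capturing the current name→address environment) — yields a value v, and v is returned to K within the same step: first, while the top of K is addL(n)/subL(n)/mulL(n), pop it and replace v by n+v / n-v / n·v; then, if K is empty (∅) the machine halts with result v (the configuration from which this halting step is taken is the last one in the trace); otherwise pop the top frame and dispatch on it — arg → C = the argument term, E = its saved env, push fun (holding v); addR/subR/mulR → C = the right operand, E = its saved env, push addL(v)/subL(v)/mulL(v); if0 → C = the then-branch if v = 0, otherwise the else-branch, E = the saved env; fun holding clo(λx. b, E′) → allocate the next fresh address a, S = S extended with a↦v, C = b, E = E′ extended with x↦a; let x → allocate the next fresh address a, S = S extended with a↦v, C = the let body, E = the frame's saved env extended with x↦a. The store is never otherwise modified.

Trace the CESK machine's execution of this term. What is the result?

Answer: -160

Derivation:
step 0: <C=(((-3 + 2) + (0 - 1)) * ((λu. (-4 * u)) (5 * -4))), E=∅, S=∅, K=∅>
step 1: <C=((-3 + 2) + (0 - 1)), E=∅, S=∅, K=[mulR]>
step 2: <C=(-3 + 2), E=∅, S=∅, K=[addR :: mulR]>
step 3: <C=-3, E=∅, S=∅, K=[addR :: addR :: mulR]>
step 4: <C=2, E=∅, S=∅, K=[addL(-3) :: addR :: mulR]>
step 5: <C=(0 - 1), E=∅, S=∅, K=[addL(-1) :: mulR]>
step 6: <C=0, E=∅, S=∅, K=[subR :: addL(-1) :: mulR]>
step 7: <C=1, E=∅, S=∅, K=[subL(0) :: addL(-1) :: mulR]>
step 8: <C=((λu. (-4 * u)) (5 * -4)), E=∅, S=∅, K=[mulL(-2)]>
step 9: <C=(λu. (-4 * u)), E=∅, S=∅, K=[arg :: mulL(-2)]>
step 10: <C=(5 * -4), E=∅, S=∅, K=[fun :: mulL(-2)]>
step 11: <C=5, E=∅, S=∅, K=[mulR :: fun :: mulL(-2)]>
step 12: <C=-4, E=∅, S=∅, K=[mulL(5) :: fun :: mulL(-2)]>
step 13: <C=(-4 * u), E={u↦0}, S={0↦-20}, K=[mulL(-2)]>
step 14: <C=-4, E={u↦0}, S={0↦-20}, K=[mulR :: mulL(-2)]>
step 15: <C=u, E={u↦0}, S={0↦-20}, K=[mulL(-4) :: mulL(-2)]>
→ final value -160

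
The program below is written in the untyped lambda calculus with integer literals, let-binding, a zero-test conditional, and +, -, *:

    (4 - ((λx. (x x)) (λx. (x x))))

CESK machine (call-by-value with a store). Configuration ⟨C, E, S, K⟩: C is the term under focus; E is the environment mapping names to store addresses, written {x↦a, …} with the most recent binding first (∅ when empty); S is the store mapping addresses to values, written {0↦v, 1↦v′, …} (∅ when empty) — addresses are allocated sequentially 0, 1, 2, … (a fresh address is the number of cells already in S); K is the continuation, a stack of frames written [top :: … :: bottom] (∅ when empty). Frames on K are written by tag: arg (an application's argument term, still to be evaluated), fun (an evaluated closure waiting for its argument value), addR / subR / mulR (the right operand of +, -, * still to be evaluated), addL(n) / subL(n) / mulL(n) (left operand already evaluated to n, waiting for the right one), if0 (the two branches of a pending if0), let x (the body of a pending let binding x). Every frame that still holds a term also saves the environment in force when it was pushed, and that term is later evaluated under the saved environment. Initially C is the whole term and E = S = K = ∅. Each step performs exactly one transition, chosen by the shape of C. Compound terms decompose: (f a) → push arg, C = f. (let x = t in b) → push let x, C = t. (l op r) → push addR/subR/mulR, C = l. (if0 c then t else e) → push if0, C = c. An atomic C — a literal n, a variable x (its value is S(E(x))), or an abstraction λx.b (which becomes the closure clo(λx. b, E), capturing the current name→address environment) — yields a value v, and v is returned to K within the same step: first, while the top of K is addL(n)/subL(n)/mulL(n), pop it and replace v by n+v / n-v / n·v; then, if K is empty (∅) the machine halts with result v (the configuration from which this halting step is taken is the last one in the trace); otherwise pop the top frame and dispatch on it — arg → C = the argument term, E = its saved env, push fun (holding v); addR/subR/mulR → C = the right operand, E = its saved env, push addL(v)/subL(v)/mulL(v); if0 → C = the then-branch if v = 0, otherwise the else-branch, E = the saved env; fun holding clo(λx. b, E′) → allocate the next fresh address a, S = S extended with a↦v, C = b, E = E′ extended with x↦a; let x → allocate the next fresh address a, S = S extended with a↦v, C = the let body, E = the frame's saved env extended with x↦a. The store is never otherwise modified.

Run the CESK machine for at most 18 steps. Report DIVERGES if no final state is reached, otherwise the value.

step 0: <C=(4 - ((λx. (x x)) (λx. (x x)))), E=∅, S=∅, K=∅>
step 1: <C=4, E=∅, S=∅, K=[subR]>
step 2: <C=((λx. (x x)) (λx. (x x))), E=∅, S=∅, K=[subL(4)]>
step 3: <C=(λx. (x x)), E=∅, S=∅, K=[arg :: subL(4)]>
step 4: <C=(λx. (x x)), E=∅, S=∅, K=[fun :: subL(4)]>
step 5: <C=(x x), E={x↦0}, S={0↦clo(λx. (x x), ∅)}, K=[subL(4)]>
step 6: <C=x, E={x↦0}, S={0↦clo(λx. (x x), ∅)}, K=[arg :: subL(4)]>
step 7: <C=x, E={x↦0}, S={0↦clo(λx. (x x), ∅)}, K=[fun :: subL(4)]>
step 8: <C=(x x), E={x↦1}, S={0↦clo(λx. (x x), ∅), 1↦clo(λx. (x x), ∅)}, K=[subL(4)]>
step 9: <C=x, E={x↦1}, S={0↦clo(λx. (x x), ∅), 1↦clo(λx. (x x), ∅)}, K=[arg :: subL(4)]>
step 10: <C=x, E={x↦1}, S={0↦clo(λx. (x x), ∅), 1↦clo(λx. (x x), ∅)}, K=[fun :: subL(4)]>
step 11: <C=(x x), E={x↦2}, S={0↦clo(λx. (x x), ∅), 1↦clo(λx. (x x), ∅), 2↦clo(λx. (x x), ∅)}, K=[subL(4)]>
step 12: <C=x, E={x↦2}, S={0↦clo(λx. (x x), ∅), 1↦clo(λx. (x x), ∅), 2↦clo(λx. (x x), ∅)}, K=[arg :: subL(4)]>
step 13: <C=x, E={x↦2}, S={0↦clo(λx. (x x), ∅), 1↦clo(λx. (x x), ∅), 2↦clo(λx. (x x), ∅)}, K=[fun :: subL(4)]>
step 14: <C=(x x), E={x↦3}, S={0↦clo(λx. (x x), ∅), 1↦clo(λx. (x x), ∅), 2↦clo(λx. (x x), ∅), 3↦clo(λx. (x x), ∅)}, K=[subL(4)]>
step 15: <C=x, E={x↦3}, S={0↦clo(λx. (x x), ∅), 1↦clo(λx. (x x), ∅), 2↦clo(λx. (x x), ∅), 3↦clo(λx. (x x), ∅)}, K=[arg :: subL(4)]>
step 16: <C=x, E={x↦3}, S={0↦clo(λx. (x x), ∅), 1↦clo(λx. (x x), ∅), 2↦clo(λx. (x x), ∅), 3↦clo(λx. (x x), ∅)}, K=[fun :: subL(4)]>
step 17: <C=(x x), E={x↦4}, S={0↦clo(λx. (x x), ∅), 1↦clo(λx. (x x), ∅), 2↦clo(λx. (x x), ∅), 3↦clo(λx. (x x), ∅), 4↦clo(λx. (x x), ∅)}, K=[subL(4)]>
step 18: <C=x, E={x↦4}, S={0↦clo(λx. (x x), ∅), 1↦clo(λx. (x x), ∅), 2↦clo(λx. (x x), ∅), 3↦clo(λx. (x x), ∅), 4↦clo(λx. (x x), ∅)}, K=[arg :: subL(4)]>
→ 18 transitions taken and the configuration is still not final: no result within 18 steps

Answer: DIVERGES (no final state within 18 steps)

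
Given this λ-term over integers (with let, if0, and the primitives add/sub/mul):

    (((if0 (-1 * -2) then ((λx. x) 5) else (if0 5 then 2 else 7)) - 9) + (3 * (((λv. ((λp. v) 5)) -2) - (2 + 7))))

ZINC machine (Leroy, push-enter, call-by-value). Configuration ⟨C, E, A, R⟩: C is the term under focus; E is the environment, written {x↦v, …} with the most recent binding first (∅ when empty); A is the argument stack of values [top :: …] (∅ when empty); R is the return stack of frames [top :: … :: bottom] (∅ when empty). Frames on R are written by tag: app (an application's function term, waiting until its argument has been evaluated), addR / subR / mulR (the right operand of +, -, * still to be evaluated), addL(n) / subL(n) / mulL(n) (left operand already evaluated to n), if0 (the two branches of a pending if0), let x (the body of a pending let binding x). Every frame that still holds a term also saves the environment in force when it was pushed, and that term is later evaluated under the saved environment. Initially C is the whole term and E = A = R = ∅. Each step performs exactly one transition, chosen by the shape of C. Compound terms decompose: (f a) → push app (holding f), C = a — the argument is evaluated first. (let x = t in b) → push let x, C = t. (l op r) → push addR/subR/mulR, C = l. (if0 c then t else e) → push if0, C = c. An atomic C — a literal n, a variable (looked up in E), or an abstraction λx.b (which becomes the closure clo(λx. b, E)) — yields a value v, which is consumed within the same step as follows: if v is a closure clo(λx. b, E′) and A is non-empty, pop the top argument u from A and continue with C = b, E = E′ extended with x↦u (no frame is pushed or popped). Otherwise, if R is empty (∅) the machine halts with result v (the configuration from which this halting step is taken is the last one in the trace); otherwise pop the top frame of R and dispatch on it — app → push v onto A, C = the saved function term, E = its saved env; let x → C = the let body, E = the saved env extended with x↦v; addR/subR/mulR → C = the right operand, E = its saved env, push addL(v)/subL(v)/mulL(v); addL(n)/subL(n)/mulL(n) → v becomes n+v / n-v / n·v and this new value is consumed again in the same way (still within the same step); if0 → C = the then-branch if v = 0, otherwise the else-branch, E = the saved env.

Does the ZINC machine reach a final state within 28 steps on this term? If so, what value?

Answer: -35

Execution trace:
t=0: [C=(((if0 (-1 * -2) then ((λx. x) 5) else (if0 5 then 2 else 7)) - 9) + (3 * (((λv. ((λp. v) 5)) -2) - (2 + 7)))) | E=∅ | A=∅ | R=∅]
t=1: [C=((if0 (-1 * -2) then ((λx. x) 5) else (if0 5 then 2 else 7)) - 9) | E=∅ | A=∅ | R=[addR]]
t=2: [C=(if0 (-1 * -2) then ((λx. x) 5) else (if0 5 then 2 else 7)) | E=∅ | A=∅ | R=[subR :: addR]]
t=3: [C=(-1 * -2) | E=∅ | A=∅ | R=[if0 :: subR :: addR]]
t=4: [C=-1 | E=∅ | A=∅ | R=[mulR :: if0 :: subR :: addR]]
t=5: [C=-2 | E=∅ | A=∅ | R=[mulL(-1) :: if0 :: subR :: addR]]
t=6: [C=(if0 5 then 2 else 7) | E=∅ | A=∅ | R=[subR :: addR]]
t=7: [C=5 | E=∅ | A=∅ | R=[if0 :: subR :: addR]]
t=8: [C=7 | E=∅ | A=∅ | R=[subR :: addR]]
t=9: [C=9 | E=∅ | A=∅ | R=[subL(7) :: addR]]
t=10: [C=(3 * (((λv. ((λp. v) 5)) -2) - (2 + 7))) | E=∅ | A=∅ | R=[addL(-2)]]
t=11: [C=3 | E=∅ | A=∅ | R=[mulR :: addL(-2)]]
t=12: [C=(((λv. ((λp. v) 5)) -2) - (2 + 7)) | E=∅ | A=∅ | R=[mulL(3) :: addL(-2)]]
t=13: [C=((λv. ((λp. v) 5)) -2) | E=∅ | A=∅ | R=[subR :: mulL(3) :: addL(-2)]]
t=14: [C=-2 | E=∅ | A=∅ | R=[app :: subR :: mulL(3) :: addL(-2)]]
t=15: [C=(λv. ((λp. v) 5)) | E=∅ | A=[-2] | R=[subR :: mulL(3) :: addL(-2)]]
t=16: [C=((λp. v) 5) | E={v↦-2} | A=∅ | R=[subR :: mulL(3) :: addL(-2)]]
t=17: [C=5 | E={v↦-2} | A=∅ | R=[app :: subR :: mulL(3) :: addL(-2)]]
t=18: [C=(λp. v) | E={v↦-2} | A=[5] | R=[subR :: mulL(3) :: addL(-2)]]
t=19: [C=v | E={p↦5, v↦-2} | A=∅ | R=[subR :: mulL(3) :: addL(-2)]]
t=20: [C=(2 + 7) | E=∅ | A=∅ | R=[subL(-2) :: mulL(3) :: addL(-2)]]
t=21: [C=2 | E=∅ | A=∅ | R=[addR :: subL(-2) :: mulL(3) :: addL(-2)]]
t=22: [C=7 | E=∅ | A=∅ | R=[addL(2) :: subL(-2) :: mulL(3) :: addL(-2)]]
→ final value -35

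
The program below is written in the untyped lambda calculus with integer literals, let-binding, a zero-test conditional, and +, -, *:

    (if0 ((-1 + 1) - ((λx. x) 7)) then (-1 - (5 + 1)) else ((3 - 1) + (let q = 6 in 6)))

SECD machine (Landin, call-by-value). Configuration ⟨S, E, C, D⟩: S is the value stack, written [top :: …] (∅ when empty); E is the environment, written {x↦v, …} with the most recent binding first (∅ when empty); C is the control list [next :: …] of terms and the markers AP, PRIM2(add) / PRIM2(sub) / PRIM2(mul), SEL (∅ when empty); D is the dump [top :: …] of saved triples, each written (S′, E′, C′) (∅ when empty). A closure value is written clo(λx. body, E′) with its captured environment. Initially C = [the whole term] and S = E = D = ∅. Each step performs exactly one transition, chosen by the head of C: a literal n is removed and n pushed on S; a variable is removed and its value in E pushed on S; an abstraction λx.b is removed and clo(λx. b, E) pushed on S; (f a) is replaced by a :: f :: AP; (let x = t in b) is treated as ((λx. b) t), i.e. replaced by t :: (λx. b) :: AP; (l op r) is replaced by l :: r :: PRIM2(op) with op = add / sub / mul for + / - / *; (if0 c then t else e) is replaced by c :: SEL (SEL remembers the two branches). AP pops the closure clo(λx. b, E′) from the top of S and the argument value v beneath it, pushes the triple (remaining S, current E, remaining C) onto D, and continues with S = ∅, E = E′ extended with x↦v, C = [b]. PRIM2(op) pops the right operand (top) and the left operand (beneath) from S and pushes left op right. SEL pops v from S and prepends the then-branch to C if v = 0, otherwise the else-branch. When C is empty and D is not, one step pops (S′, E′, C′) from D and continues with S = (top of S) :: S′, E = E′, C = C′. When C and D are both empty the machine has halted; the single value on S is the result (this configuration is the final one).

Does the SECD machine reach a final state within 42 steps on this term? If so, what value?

[0] <S=∅, E=∅, C=[(if0 ((-1 + 1) - ((λx. x) 7)) then (-1 - (5 + 1)) else ((3 - 1) + (let q = 6 in 6)))], D=∅>
[1] <S=∅, E=∅, C=[((-1 + 1) - ((λx. x) 7)) :: SEL], D=∅>
[2] <S=∅, E=∅, C=[(-1 + 1) :: ((λx. x) 7) :: PRIM2(sub) :: SEL], D=∅>
[3] <S=∅, E=∅, C=[-1 :: 1 :: PRIM2(add) :: ((λx. x) 7) :: PRIM2(sub) :: SEL], D=∅>
[4] <S=[-1], E=∅, C=[1 :: PRIM2(add) :: ((λx. x) 7) :: PRIM2(sub) :: SEL], D=∅>
[5] <S=[1 :: -1], E=∅, C=[PRIM2(add) :: ((λx. x) 7) :: PRIM2(sub) :: SEL], D=∅>
[6] <S=[0], E=∅, C=[((λx. x) 7) :: PRIM2(sub) :: SEL], D=∅>
[7] <S=[0], E=∅, C=[7 :: (λx. x) :: AP :: PRIM2(sub) :: SEL], D=∅>
[8] <S=[7 :: 0], E=∅, C=[(λx. x) :: AP :: PRIM2(sub) :: SEL], D=∅>
[9] <S=[clo(λx. x, ∅) :: 7 :: 0], E=∅, C=[AP :: PRIM2(sub) :: SEL], D=∅>
[10] <S=∅, E={x↦7}, C=[x], D=[([0], ∅, [PRIM2(sub) :: SEL])]>
[11] <S=[7], E={x↦7}, C=∅, D=[([0], ∅, [PRIM2(sub) :: SEL])]>
[12] <S=[7 :: 0], E=∅, C=[PRIM2(sub) :: SEL], D=∅>
[13] <S=[-7], E=∅, C=[SEL], D=∅>
[14] <S=∅, E=∅, C=[((3 - 1) + (let q = 6 in 6))], D=∅>
[15] <S=∅, E=∅, C=[(3 - 1) :: (let q = 6 in 6) :: PRIM2(add)], D=∅>
[16] <S=∅, E=∅, C=[3 :: 1 :: PRIM2(sub) :: (let q = 6 in 6) :: PRIM2(add)], D=∅>
[17] <S=[3], E=∅, C=[1 :: PRIM2(sub) :: (let q = 6 in 6) :: PRIM2(add)], D=∅>
[18] <S=[1 :: 3], E=∅, C=[PRIM2(sub) :: (let q = 6 in 6) :: PRIM2(add)], D=∅>
[19] <S=[2], E=∅, C=[(let q = 6 in 6) :: PRIM2(add)], D=∅>
[20] <S=[2], E=∅, C=[6 :: (λq. 6) :: AP :: PRIM2(add)], D=∅>
[21] <S=[6 :: 2], E=∅, C=[(λq. 6) :: AP :: PRIM2(add)], D=∅>
[22] <S=[clo(λq. 6, ∅) :: 6 :: 2], E=∅, C=[AP :: PRIM2(add)], D=∅>
[23] <S=∅, E={q↦6}, C=[6], D=[([2], ∅, [PRIM2(add)])]>
[24] <S=[6], E={q↦6}, C=∅, D=[([2], ∅, [PRIM2(add)])]>
[25] <S=[6 :: 2], E=∅, C=[PRIM2(add)], D=∅>
[26] <S=[8], E=∅, C=∅, D=∅>
→ final value 8

Answer: 8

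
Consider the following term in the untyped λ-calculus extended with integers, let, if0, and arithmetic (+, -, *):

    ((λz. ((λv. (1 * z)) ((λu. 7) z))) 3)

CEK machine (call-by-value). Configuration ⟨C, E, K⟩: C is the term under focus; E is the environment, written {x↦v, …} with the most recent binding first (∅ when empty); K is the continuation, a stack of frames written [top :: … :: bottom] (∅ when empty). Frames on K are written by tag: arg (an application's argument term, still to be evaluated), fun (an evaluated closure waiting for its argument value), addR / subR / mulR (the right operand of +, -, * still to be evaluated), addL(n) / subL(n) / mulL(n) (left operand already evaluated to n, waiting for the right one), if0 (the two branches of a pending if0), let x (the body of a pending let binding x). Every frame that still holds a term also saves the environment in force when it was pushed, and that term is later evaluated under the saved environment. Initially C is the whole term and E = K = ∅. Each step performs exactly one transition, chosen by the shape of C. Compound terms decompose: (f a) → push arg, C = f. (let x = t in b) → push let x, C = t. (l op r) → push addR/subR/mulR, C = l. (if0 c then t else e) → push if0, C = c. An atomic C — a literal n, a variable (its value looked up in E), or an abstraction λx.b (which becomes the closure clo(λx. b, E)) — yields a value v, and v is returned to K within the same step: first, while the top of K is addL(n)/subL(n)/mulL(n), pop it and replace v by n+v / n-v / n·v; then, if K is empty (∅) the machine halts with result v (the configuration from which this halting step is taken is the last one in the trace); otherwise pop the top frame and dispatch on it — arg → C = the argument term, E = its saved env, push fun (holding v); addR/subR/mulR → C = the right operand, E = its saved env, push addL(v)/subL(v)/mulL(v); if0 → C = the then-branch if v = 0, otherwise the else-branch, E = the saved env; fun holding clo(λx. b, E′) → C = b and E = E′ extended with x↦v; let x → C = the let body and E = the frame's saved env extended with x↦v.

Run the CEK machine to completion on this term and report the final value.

[0] ⟨C=((λz. ((λv. (1 * z)) ((λu. 7) z))) 3); E=∅; K=∅⟩
[1] ⟨C=(λz. ((λv. (1 * z)) ((λu. 7) z))); E=∅; K=[arg]⟩
[2] ⟨C=3; E=∅; K=[fun]⟩
[3] ⟨C=((λv. (1 * z)) ((λu. 7) z)); E={z↦3}; K=∅⟩
[4] ⟨C=(λv. (1 * z)); E={z↦3}; K=[arg]⟩
[5] ⟨C=((λu. 7) z); E={z↦3}; K=[fun]⟩
[6] ⟨C=(λu. 7); E={z↦3}; K=[arg :: fun]⟩
[7] ⟨C=z; E={z↦3}; K=[fun :: fun]⟩
[8] ⟨C=7; E={u↦3, z↦3}; K=[fun]⟩
[9] ⟨C=(1 * z); E={v↦7, z↦3}; K=∅⟩
[10] ⟨C=1; E={v↦7, z↦3}; K=[mulR]⟩
[11] ⟨C=z; E={v↦7, z↦3}; K=[mulL(1)]⟩
→ final value 3

Answer: 3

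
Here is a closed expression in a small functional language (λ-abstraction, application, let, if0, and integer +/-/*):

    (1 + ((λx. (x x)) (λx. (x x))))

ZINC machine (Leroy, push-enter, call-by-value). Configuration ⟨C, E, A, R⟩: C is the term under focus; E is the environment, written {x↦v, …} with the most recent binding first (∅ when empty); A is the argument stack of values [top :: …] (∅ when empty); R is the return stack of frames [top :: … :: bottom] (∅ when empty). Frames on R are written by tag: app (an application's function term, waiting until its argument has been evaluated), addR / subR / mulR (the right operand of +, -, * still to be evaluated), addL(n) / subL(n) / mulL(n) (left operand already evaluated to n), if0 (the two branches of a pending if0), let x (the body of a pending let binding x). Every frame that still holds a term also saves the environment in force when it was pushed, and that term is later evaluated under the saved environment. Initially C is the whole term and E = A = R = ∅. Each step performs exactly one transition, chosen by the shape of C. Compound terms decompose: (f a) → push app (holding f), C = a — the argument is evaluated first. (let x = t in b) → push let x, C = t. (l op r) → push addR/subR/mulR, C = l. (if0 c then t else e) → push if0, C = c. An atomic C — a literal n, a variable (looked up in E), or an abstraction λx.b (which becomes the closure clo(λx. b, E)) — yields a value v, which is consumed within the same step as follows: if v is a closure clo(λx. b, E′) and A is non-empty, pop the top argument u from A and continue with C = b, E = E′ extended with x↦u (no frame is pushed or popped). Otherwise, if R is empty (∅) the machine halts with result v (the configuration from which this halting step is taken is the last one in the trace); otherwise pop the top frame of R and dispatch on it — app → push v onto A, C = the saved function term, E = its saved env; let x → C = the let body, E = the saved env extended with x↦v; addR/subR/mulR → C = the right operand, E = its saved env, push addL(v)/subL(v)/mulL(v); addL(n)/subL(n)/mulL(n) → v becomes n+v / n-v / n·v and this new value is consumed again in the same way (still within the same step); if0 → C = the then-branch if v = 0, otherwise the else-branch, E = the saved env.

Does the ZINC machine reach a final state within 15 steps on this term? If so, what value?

t=0: [C=(1 + ((λx. (x x)) (λx. (x x)))) | E=∅ | A=∅ | R=∅]
t=1: [C=1 | E=∅ | A=∅ | R=[addR]]
t=2: [C=((λx. (x x)) (λx. (x x))) | E=∅ | A=∅ | R=[addL(1)]]
t=3: [C=(λx. (x x)) | E=∅ | A=∅ | R=[app :: addL(1)]]
t=4: [C=(λx. (x x)) | E=∅ | A=[clo(λx. (x x), ∅)] | R=[addL(1)]]
t=5: [C=(x x) | E={x↦clo(λx. (x x), ∅)} | A=∅ | R=[addL(1)]]
t=6: [C=x | E={x↦clo(λx. (x x), ∅)} | A=∅ | R=[app :: addL(1)]]
t=7: [C=x | E={x↦clo(λx. (x x), ∅)} | A=[clo(λx. (x x), ∅)] | R=[addL(1)]]
… configuration repeats with period 3 (steps 5–7 recur indefinitely) …

Answer: DIVERGES (no final state within 15 steps)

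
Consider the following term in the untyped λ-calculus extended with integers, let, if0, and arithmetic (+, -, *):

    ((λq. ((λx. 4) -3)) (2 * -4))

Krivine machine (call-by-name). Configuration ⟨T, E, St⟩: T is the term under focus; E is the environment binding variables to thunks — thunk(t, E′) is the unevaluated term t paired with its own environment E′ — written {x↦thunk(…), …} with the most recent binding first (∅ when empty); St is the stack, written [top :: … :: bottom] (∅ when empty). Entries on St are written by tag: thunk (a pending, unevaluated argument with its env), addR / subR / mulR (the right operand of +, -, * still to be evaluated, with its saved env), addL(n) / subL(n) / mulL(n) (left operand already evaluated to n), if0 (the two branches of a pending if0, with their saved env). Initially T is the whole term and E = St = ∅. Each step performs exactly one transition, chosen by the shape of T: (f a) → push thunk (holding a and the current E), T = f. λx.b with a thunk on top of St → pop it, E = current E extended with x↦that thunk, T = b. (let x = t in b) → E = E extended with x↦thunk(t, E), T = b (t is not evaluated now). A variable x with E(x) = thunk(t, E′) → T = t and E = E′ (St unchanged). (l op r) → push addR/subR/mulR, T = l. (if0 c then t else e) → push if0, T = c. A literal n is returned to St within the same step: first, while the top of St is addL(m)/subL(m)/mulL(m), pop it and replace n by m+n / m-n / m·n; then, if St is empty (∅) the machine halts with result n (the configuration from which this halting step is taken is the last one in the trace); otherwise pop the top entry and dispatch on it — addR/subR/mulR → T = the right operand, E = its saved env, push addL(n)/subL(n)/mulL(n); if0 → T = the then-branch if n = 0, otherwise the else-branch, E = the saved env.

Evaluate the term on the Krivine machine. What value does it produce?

[0] ⟨T=((λq. ((λx. 4) -3)) (2 * -4)); E=∅; St=∅⟩
[1] ⟨T=(λq. ((λx. 4) -3)); E=∅; St=[thunk]⟩
[2] ⟨T=((λx. 4) -3); E={q↦thunk((2 * -4), ∅)}; St=∅⟩
[3] ⟨T=(λx. 4); E={q↦thunk((2 * -4), ∅)}; St=[thunk]⟩
[4] ⟨T=4; E={x↦thunk(-3, {q↦thunk((2 * -4), ∅)}), q↦thunk((2 * -4), ∅)}; St=∅⟩
→ final value 4

Answer: 4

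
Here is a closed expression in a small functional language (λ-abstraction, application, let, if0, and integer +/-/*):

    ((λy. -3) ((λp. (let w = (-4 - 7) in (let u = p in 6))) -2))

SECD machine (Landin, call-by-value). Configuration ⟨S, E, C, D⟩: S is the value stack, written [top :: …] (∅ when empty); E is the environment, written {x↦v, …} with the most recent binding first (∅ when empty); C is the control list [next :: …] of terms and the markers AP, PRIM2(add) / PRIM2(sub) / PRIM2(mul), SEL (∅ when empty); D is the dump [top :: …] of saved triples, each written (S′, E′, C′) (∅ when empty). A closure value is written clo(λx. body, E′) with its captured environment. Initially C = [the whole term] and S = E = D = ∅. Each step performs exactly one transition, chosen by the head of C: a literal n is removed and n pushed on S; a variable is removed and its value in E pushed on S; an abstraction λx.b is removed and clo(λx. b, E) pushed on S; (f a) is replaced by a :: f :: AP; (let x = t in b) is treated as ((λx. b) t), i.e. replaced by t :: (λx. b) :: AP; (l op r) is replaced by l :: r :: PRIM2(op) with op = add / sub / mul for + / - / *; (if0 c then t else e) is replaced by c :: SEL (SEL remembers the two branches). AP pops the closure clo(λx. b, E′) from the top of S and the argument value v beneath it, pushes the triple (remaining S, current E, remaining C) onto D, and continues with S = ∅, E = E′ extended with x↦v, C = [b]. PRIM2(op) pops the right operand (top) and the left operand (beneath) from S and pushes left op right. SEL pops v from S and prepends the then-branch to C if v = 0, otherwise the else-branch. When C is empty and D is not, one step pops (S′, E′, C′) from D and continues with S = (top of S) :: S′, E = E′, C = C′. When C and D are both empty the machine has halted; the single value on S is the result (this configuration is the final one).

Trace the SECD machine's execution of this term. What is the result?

Answer: -3

Machine steps:
t=0: [S=∅ | E=∅ | C=[((λy. -3) ((λp. (let w = (-4 - 7) in (let u = p in 6))) -2))] | D=∅]
t=1: [S=∅ | E=∅ | C=[((λp. (let w = (-4 - 7) in (let u = p in 6))) -2) :: (λy. -3) :: AP] | D=∅]
t=2: [S=∅ | E=∅ | C=[-2 :: (λp. (let w = (-4 - 7) in (let u = p in 6))) :: AP :: (λy. -3) :: AP] | D=∅]
t=3: [S=[-2] | E=∅ | C=[(λp. (let w = (-4 - 7) in (let u = p in 6))) :: AP :: (λy. -3) :: AP] | D=∅]
t=4: [S=[clo(λp. (let w = (-4 - 7) in (let u = p in 6)), ∅) :: -2] | E=∅ | C=[AP :: (λy. -3) :: AP] | D=∅]
t=5: [S=∅ | E={p↦-2} | C=[(let w = (-4 - 7) in (let u = p in 6))] | D=[(∅, ∅, [(λy. -3) :: AP])]]
t=6: [S=∅ | E={p↦-2} | C=[(-4 - 7) :: (λw. (let u = p in 6)) :: AP] | D=[(∅, ∅, [(λy. -3) :: AP])]]
t=7: [S=∅ | E={p↦-2} | C=[-4 :: 7 :: PRIM2(sub) :: (λw. (let u = p in 6)) :: AP] | D=[(∅, ∅, [(λy. -3) :: AP])]]
t=8: [S=[-4] | E={p↦-2} | C=[7 :: PRIM2(sub) :: (λw. (let u = p in 6)) :: AP] | D=[(∅, ∅, [(λy. -3) :: AP])]]
t=9: [S=[7 :: -4] | E={p↦-2} | C=[PRIM2(sub) :: (λw. (let u = p in 6)) :: AP] | D=[(∅, ∅, [(λy. -3) :: AP])]]
t=10: [S=[-11] | E={p↦-2} | C=[(λw. (let u = p in 6)) :: AP] | D=[(∅, ∅, [(λy. -3) :: AP])]]
t=11: [S=[clo(λw. (let u = p in 6), {p↦-2}) :: -11] | E={p↦-2} | C=[AP] | D=[(∅, ∅, [(λy. -3) :: AP])]]
t=12: [S=∅ | E={w↦-11, p↦-2} | C=[(let u = p in 6)] | D=[(∅, {p↦-2}, ∅) :: (∅, ∅, [(λy. -3) :: AP])]]
t=13: [S=∅ | E={w↦-11, p↦-2} | C=[p :: (λu. 6) :: AP] | D=[(∅, {p↦-2}, ∅) :: (∅, ∅, [(λy. -3) :: AP])]]
t=14: [S=[-2] | E={w↦-11, p↦-2} | C=[(λu. 6) :: AP] | D=[(∅, {p↦-2}, ∅) :: (∅, ∅, [(λy. -3) :: AP])]]
t=15: [S=[clo(λu. 6, {w↦-11, p↦-2}) :: -2] | E={w↦-11, p↦-2} | C=[AP] | D=[(∅, {p↦-2}, ∅) :: (∅, ∅, [(λy. -3) :: AP])]]
t=16: [S=∅ | E={u↦-2, w↦-11, p↦-2} | C=[6] | D=[(∅, {w↦-11, p↦-2}, ∅) :: (∅, {p↦-2}, ∅) :: (∅, ∅, [(λy. -3) :: AP])]]
t=17: [S=[6] | E={u↦-2, w↦-11, p↦-2} | C=∅ | D=[(∅, {w↦-11, p↦-2}, ∅) :: (∅, {p↦-2}, ∅) :: (∅, ∅, [(λy. -3) :: AP])]]
t=18: [S=[6] | E={w↦-11, p↦-2} | C=∅ | D=[(∅, {p↦-2}, ∅) :: (∅, ∅, [(λy. -3) :: AP])]]
t=19: [S=[6] | E={p↦-2} | C=∅ | D=[(∅, ∅, [(λy. -3) :: AP])]]
t=20: [S=[6] | E=∅ | C=[(λy. -3) :: AP] | D=∅]
t=21: [S=[clo(λy. -3, ∅) :: 6] | E=∅ | C=[AP] | D=∅]
t=22: [S=∅ | E={y↦6} | C=[-3] | D=[(∅, ∅, ∅)]]
t=23: [S=[-3] | E={y↦6} | C=∅ | D=[(∅, ∅, ∅)]]
t=24: [S=[-3] | E=∅ | C=∅ | D=∅]
→ final value -3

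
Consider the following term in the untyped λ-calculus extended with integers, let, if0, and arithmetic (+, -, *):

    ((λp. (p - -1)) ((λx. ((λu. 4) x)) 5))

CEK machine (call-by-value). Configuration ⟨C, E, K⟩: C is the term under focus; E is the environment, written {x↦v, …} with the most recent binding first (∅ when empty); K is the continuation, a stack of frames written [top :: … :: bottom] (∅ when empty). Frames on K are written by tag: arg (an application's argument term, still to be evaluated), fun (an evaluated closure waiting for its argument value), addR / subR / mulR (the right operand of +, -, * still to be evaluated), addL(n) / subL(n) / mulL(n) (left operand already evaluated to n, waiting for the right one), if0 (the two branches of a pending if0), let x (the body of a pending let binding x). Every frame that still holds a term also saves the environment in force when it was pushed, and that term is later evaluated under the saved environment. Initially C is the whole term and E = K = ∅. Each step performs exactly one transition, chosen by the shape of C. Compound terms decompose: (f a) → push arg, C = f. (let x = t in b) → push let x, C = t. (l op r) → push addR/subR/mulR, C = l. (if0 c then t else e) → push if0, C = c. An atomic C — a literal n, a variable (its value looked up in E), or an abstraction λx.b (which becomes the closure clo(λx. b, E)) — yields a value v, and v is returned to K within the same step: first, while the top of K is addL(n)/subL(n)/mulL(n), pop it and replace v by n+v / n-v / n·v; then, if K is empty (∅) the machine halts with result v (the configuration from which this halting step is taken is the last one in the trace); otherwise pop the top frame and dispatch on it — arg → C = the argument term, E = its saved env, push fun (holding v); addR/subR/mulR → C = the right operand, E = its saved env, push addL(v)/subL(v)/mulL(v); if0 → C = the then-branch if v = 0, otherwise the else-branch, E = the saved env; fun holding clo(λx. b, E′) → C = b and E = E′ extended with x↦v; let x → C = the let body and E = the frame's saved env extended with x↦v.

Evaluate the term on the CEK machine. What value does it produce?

Answer: 5

Machine steps:
step 0: [C=((λp. (p - -1)) ((λx. ((λu. 4) x)) 5)) | E=∅ | K=∅]
step 1: [C=(λp. (p - -1)) | E=∅ | K=[arg]]
step 2: [C=((λx. ((λu. 4) x)) 5) | E=∅ | K=[fun]]
step 3: [C=(λx. ((λu. 4) x)) | E=∅ | K=[arg :: fun]]
step 4: [C=5 | E=∅ | K=[fun :: fun]]
step 5: [C=((λu. 4) x) | E={x↦5} | K=[fun]]
step 6: [C=(λu. 4) | E={x↦5} | K=[arg :: fun]]
step 7: [C=x | E={x↦5} | K=[fun :: fun]]
step 8: [C=4 | E={u↦5, x↦5} | K=[fun]]
step 9: [C=(p - -1) | E={p↦4} | K=∅]
step 10: [C=p | E={p↦4} | K=[subR]]
step 11: [C=-1 | E={p↦4} | K=[subL(4)]]
→ final value 5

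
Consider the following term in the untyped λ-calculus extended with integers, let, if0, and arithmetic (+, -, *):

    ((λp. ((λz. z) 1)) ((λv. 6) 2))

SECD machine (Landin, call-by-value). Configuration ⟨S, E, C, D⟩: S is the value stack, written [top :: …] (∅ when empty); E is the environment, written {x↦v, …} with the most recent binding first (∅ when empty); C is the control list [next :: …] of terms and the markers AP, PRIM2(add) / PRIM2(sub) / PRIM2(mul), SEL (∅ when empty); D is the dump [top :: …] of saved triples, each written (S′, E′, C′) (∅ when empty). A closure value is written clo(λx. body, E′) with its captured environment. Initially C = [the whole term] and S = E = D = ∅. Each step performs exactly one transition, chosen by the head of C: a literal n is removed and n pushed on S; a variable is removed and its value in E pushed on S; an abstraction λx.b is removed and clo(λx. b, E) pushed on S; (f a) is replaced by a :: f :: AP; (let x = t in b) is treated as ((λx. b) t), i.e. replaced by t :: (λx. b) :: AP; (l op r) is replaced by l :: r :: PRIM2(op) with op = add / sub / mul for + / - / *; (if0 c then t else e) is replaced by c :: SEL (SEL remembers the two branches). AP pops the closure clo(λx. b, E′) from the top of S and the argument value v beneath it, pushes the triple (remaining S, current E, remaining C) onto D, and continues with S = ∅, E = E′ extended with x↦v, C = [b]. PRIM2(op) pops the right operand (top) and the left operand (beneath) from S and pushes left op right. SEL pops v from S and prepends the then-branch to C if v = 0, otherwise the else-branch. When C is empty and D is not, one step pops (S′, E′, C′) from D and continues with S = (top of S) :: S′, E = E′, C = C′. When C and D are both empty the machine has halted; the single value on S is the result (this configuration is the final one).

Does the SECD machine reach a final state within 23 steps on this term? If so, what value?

Answer: 1

Execution trace:
t=0: [S=∅ | E=∅ | C=[((λp. ((λz. z) 1)) ((λv. 6) 2))] | D=∅]
t=1: [S=∅ | E=∅ | C=[((λv. 6) 2) :: (λp. ((λz. z) 1)) :: AP] | D=∅]
t=2: [S=∅ | E=∅ | C=[2 :: (λv. 6) :: AP :: (λp. ((λz. z) 1)) :: AP] | D=∅]
t=3: [S=[2] | E=∅ | C=[(λv. 6) :: AP :: (λp. ((λz. z) 1)) :: AP] | D=∅]
t=4: [S=[clo(λv. 6, ∅) :: 2] | E=∅ | C=[AP :: (λp. ((λz. z) 1)) :: AP] | D=∅]
t=5: [S=∅ | E={v↦2} | C=[6] | D=[(∅, ∅, [(λp. ((λz. z) 1)) :: AP])]]
t=6: [S=[6] | E={v↦2} | C=∅ | D=[(∅, ∅, [(λp. ((λz. z) 1)) :: AP])]]
t=7: [S=[6] | E=∅ | C=[(λp. ((λz. z) 1)) :: AP] | D=∅]
t=8: [S=[clo(λp. ((λz. z) 1), ∅) :: 6] | E=∅ | C=[AP] | D=∅]
t=9: [S=∅ | E={p↦6} | C=[((λz. z) 1)] | D=[(∅, ∅, ∅)]]
t=10: [S=∅ | E={p↦6} | C=[1 :: (λz. z) :: AP] | D=[(∅, ∅, ∅)]]
t=11: [S=[1] | E={p↦6} | C=[(λz. z) :: AP] | D=[(∅, ∅, ∅)]]
t=12: [S=[clo(λz. z, {p↦6}) :: 1] | E={p↦6} | C=[AP] | D=[(∅, ∅, ∅)]]
t=13: [S=∅ | E={z↦1, p↦6} | C=[z] | D=[(∅, {p↦6}, ∅) :: (∅, ∅, ∅)]]
t=14: [S=[1] | E={z↦1, p↦6} | C=∅ | D=[(∅, {p↦6}, ∅) :: (∅, ∅, ∅)]]
t=15: [S=[1] | E={p↦6} | C=∅ | D=[(∅, ∅, ∅)]]
t=16: [S=[1] | E=∅ | C=∅ | D=∅]
→ final value 1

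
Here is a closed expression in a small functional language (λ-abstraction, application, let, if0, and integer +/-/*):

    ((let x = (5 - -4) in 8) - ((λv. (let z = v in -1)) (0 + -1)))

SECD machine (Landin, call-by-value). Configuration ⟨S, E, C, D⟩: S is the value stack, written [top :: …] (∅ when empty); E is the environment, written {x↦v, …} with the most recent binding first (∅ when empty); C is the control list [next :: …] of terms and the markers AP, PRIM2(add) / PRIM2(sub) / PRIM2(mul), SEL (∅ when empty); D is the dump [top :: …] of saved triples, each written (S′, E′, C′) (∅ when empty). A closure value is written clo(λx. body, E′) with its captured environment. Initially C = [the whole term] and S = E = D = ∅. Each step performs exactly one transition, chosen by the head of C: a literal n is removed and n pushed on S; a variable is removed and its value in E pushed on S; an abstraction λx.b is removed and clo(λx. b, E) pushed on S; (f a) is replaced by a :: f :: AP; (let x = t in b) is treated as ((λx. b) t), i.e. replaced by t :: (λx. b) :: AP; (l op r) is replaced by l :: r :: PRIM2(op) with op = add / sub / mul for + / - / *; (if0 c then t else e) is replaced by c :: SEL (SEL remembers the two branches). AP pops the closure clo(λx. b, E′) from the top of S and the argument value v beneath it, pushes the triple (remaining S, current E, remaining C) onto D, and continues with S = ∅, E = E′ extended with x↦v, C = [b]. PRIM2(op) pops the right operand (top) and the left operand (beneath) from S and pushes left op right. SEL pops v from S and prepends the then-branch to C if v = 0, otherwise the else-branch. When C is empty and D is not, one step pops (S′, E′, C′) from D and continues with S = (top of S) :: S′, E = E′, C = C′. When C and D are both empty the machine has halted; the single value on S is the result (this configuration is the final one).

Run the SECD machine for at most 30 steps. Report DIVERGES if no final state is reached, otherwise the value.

Answer: 9

Machine steps:
t=0: [S=∅ | E=∅ | C=[((let x = (5 - -4) in 8) - ((λv. (let z = v in -1)) (0 + -1)))] | D=∅]
t=1: [S=∅ | E=∅ | C=[(let x = (5 - -4) in 8) :: ((λv. (let z = v in -1)) (0 + -1)) :: PRIM2(sub)] | D=∅]
t=2: [S=∅ | E=∅ | C=[(5 - -4) :: (λx. 8) :: AP :: ((λv. (let z = v in -1)) (0 + -1)) :: PRIM2(sub)] | D=∅]
t=3: [S=∅ | E=∅ | C=[5 :: -4 :: PRIM2(sub) :: (λx. 8) :: AP :: ((λv. (let z = v in -1)) (0 + -1)) :: PRIM2(sub)] | D=∅]
t=4: [S=[5] | E=∅ | C=[-4 :: PRIM2(sub) :: (λx. 8) :: AP :: ((λv. (let z = v in -1)) (0 + -1)) :: PRIM2(sub)] | D=∅]
t=5: [S=[-4 :: 5] | E=∅ | C=[PRIM2(sub) :: (λx. 8) :: AP :: ((λv. (let z = v in -1)) (0 + -1)) :: PRIM2(sub)] | D=∅]
t=6: [S=[9] | E=∅ | C=[(λx. 8) :: AP :: ((λv. (let z = v in -1)) (0 + -1)) :: PRIM2(sub)] | D=∅]
t=7: [S=[clo(λx. 8, ∅) :: 9] | E=∅ | C=[AP :: ((λv. (let z = v in -1)) (0 + -1)) :: PRIM2(sub)] | D=∅]
t=8: [S=∅ | E={x↦9} | C=[8] | D=[(∅, ∅, [((λv. (let z = v in -1)) (0 + -1)) :: PRIM2(sub)])]]
t=9: [S=[8] | E={x↦9} | C=∅ | D=[(∅, ∅, [((λv. (let z = v in -1)) (0 + -1)) :: PRIM2(sub)])]]
t=10: [S=[8] | E=∅ | C=[((λv. (let z = v in -1)) (0 + -1)) :: PRIM2(sub)] | D=∅]
t=11: [S=[8] | E=∅ | C=[(0 + -1) :: (λv. (let z = v in -1)) :: AP :: PRIM2(sub)] | D=∅]
t=12: [S=[8] | E=∅ | C=[0 :: -1 :: PRIM2(add) :: (λv. (let z = v in -1)) :: AP :: PRIM2(sub)] | D=∅]
t=13: [S=[0 :: 8] | E=∅ | C=[-1 :: PRIM2(add) :: (λv. (let z = v in -1)) :: AP :: PRIM2(sub)] | D=∅]
t=14: [S=[-1 :: 0 :: 8] | E=∅ | C=[PRIM2(add) :: (λv. (let z = v in -1)) :: AP :: PRIM2(sub)] | D=∅]
t=15: [S=[-1 :: 8] | E=∅ | C=[(λv. (let z = v in -1)) :: AP :: PRIM2(sub)] | D=∅]
t=16: [S=[clo(λv. (let z = v in -1), ∅) :: -1 :: 8] | E=∅ | C=[AP :: PRIM2(sub)] | D=∅]
t=17: [S=∅ | E={v↦-1} | C=[(let z = v in -1)] | D=[([8], ∅, [PRIM2(sub)])]]
t=18: [S=∅ | E={v↦-1} | C=[v :: (λz. -1) :: AP] | D=[([8], ∅, [PRIM2(sub)])]]
t=19: [S=[-1] | E={v↦-1} | C=[(λz. -1) :: AP] | D=[([8], ∅, [PRIM2(sub)])]]
t=20: [S=[clo(λz. -1, {v↦-1}) :: -1] | E={v↦-1} | C=[AP] | D=[([8], ∅, [PRIM2(sub)])]]
t=21: [S=∅ | E={z↦-1, v↦-1} | C=[-1] | D=[(∅, {v↦-1}, ∅) :: ([8], ∅, [PRIM2(sub)])]]
t=22: [S=[-1] | E={z↦-1, v↦-1} | C=∅ | D=[(∅, {v↦-1}, ∅) :: ([8], ∅, [PRIM2(sub)])]]
t=23: [S=[-1] | E={v↦-1} | C=∅ | D=[([8], ∅, [PRIM2(sub)])]]
t=24: [S=[-1 :: 8] | E=∅ | C=[PRIM2(sub)] | D=∅]
t=25: [S=[9] | E=∅ | C=∅ | D=∅]
→ final value 9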